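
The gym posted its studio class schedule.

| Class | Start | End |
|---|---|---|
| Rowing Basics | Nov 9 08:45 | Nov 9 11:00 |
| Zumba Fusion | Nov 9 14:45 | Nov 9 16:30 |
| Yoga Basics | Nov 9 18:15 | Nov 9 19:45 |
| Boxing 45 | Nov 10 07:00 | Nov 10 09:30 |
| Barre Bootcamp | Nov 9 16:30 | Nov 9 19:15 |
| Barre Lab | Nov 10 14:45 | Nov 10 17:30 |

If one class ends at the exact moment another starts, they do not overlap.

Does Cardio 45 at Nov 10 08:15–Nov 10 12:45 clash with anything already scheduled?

Yes — it overlaps Boxing 45

Rowing Basics: ends Nov 9 11:00 at or before Cardio 45 starts Nov 10 08:15 → clear.
Zumba Fusion: ends Nov 9 16:30 at or before Cardio 45 starts Nov 10 08:15 → clear.
Barre Bootcamp: ends Nov 9 19:15 at or before Cardio 45 starts Nov 10 08:15 → clear.
Yoga Basics: ends Nov 9 19:45 at or before Cardio 45 starts Nov 10 08:15 → clear.
Boxing 45: starts Nov 10 07:00 before Cardio 45 ends Nov 10 12:45, and ends Nov 10 09:30 after Cardio 45 starts Nov 10 08:15 → overlap.
Barre Lab: starts Nov 10 14:45 at or after Cardio 45 ends Nov 10 12:45 → clear.
Cardio 45 overlaps Boxing 45.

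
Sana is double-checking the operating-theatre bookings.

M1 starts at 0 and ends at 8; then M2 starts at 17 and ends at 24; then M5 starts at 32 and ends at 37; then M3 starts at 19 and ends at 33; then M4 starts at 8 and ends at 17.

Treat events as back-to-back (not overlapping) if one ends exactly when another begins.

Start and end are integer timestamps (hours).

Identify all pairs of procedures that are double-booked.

Sorted by start: M1, M4, M2, M3, M5.
M4 starts exactly when M1 ends (back-to-back, no overlap), so nothing later overlaps M1 either.
M2 starts exactly when M4 ends (back-to-back, no overlap), so nothing later overlaps M4 either.
M3 starts before M2 ends → M2 and M3 overlap.
M5 starts after M2 ends.
M5 starts before M3 ends → M3 and M5 overlap.

M2 & M3, M3 & M5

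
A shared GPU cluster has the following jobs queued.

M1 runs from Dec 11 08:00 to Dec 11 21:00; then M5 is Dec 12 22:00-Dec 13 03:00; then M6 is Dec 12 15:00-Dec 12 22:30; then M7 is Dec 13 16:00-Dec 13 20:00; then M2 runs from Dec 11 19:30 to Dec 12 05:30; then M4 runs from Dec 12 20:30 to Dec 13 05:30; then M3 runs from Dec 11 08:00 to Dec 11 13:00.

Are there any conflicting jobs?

Yes

Sorted by start: M1, M3, M2, M6, M4, M5, M7.
M3 starts before M1 ends → M1 and M3 overlap.
That's a conflict, so the schedule is not conflict-free.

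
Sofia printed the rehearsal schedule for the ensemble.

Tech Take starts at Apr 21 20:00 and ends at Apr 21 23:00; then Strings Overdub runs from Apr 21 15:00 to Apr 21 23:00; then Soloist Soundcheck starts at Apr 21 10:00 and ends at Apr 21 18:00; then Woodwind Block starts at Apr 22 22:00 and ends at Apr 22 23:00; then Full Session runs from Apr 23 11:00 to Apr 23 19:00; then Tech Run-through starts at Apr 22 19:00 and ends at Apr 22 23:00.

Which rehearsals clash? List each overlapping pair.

Soloist Soundcheck & Strings Overdub, Strings Overdub & Tech Take, Tech Run-through & Woodwind Block

Check each pair: they overlap iff neither finishes before the other starts.
Sorted by start: Soloist Soundcheck, Strings Overdub, Tech Take, Tech Run-through, Woodwind Block, Full Session.
Strings Overdub starts before Soloist Soundcheck ends → Soloist Soundcheck and Strings Overdub overlap.
Tech Take starts after Soloist Soundcheck ends, so Soloist Soundcheck has no further overlaps.
Tech Take starts before Strings Overdub ends → Strings Overdub and Tech Take overlap.
Tech Run-through starts after Strings Overdub ends, so Strings Overdub has no further overlaps.
Tech Run-through starts after Tech Take ends, so Tech Take has no further overlaps.
Woodwind Block starts before Tech Run-through ends → Tech Run-through and Woodwind Block overlap.
Full Session starts after Tech Run-through ends.
Full Session starts after Woodwind Block ends.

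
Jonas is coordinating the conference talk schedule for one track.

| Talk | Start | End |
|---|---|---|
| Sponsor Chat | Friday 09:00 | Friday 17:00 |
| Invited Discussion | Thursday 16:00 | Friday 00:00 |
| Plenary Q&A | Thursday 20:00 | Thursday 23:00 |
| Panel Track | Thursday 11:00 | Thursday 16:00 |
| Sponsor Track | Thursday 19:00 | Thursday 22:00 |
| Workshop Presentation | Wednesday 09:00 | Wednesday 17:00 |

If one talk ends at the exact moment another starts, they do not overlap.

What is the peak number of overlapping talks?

3

Sweep the timeline, counting +1 at each start and −1 at each end (ends before starts at a tie):
Wednesday 09:00 start Workshop Presentation → 1
Wednesday 17:00 end Workshop Presentation → 0
Thursday 11:00 start Panel Track → 1
Thursday 16:00 end Panel Track → 0
Thursday 16:00 start Invited Discussion → 1
Thursday 19:00 start Sponsor Track → 2
Thursday 20:00 start Plenary Q&A → 3
Thursday 22:00 end Sponsor Track → 2
Thursday 23:00 end Plenary Q&A → 1
Friday 00:00 end Invited Discussion → 0
Friday 09:00 start Sponsor Chat → 1
Friday 17:00 end Sponsor Chat → 0
Peak is 3, at Thursday 20:00 (Invited Discussion, Plenary Q&A, Sponsor Track).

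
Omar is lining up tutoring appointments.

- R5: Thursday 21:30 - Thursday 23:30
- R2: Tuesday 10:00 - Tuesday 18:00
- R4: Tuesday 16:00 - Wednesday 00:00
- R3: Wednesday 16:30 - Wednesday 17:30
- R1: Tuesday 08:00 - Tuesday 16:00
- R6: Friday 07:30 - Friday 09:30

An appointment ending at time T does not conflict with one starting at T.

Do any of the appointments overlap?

Sorted by start: R1, R2, R4, R3, R5, R6.
R2 starts before R1 ends → R1 and R2 overlap.
That's a conflict, so the schedule is not conflict-free.

Yes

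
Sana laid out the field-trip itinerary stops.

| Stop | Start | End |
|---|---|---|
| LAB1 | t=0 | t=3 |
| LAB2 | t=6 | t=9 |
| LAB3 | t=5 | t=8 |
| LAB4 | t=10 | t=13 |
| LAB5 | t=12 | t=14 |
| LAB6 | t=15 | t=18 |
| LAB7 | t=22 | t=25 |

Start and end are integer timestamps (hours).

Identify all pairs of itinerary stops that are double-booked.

Sorted by start: LAB1, LAB3, LAB2, LAB4, LAB5, LAB6, LAB7.
LAB3 starts after LAB1 ends, so LAB1 has no further overlaps.
LAB2 starts before LAB3 ends → LAB3 and LAB2 overlap.
LAB4 starts after LAB3 ends, so LAB3 has no further overlaps.
LAB4 starts after LAB2 ends, so LAB2 has no further overlaps.
LAB5 starts before LAB4 ends → LAB4 and LAB5 overlap.
LAB6 starts after LAB4 ends, so LAB4 has no further overlaps.
LAB6 starts after LAB5 ends, so LAB5 has no further overlaps.
LAB7 starts after LAB6 ends.

LAB2 & LAB3, LAB4 & LAB5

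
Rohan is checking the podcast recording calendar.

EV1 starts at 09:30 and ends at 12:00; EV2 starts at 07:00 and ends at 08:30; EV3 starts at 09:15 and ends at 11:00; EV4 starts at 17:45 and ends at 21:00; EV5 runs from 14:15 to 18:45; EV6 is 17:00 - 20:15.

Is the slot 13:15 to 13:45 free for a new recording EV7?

Yes — the slot is free

EV2: ends 08:30 at or before EV7 starts 13:15 → clear.
EV3: ends 11:00 at or before EV7 starts 13:15 → clear.
EV1: ends 12:00 at or before EV7 starts 13:15 → clear.
EV5: starts 14:15 at or after EV7 ends 13:45 → clear.
EV6: starts 17:00 at or after EV7 ends 13:45 → clear.
EV4: starts 17:45 at or after EV7 ends 13:45 → clear.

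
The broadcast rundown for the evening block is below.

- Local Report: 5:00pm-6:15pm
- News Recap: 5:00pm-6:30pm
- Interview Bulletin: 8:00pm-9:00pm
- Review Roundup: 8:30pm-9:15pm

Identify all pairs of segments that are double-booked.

Sorted by start: Local Report, News Recap, Interview Bulletin, Review Roundup.
News Recap starts before Local Report ends → Local Report and News Recap overlap.
Interview Bulletin starts after Local Report ends — done with Local Report.
Interview Bulletin starts after News Recap ends — done with News Recap.
Review Roundup starts before Interview Bulletin ends → Interview Bulletin and Review Roundup overlap.

Interview Bulletin & Review Roundup, Local Report & News Recap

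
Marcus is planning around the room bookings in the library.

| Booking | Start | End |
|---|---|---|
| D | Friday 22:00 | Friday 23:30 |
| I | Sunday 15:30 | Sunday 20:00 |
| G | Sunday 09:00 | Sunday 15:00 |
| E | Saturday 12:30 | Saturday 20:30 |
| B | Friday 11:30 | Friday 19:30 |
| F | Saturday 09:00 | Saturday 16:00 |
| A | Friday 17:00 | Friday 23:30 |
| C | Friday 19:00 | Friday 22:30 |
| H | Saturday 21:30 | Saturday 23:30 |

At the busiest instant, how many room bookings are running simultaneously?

3

Walk through starts and ends in time order (an end at T is processed before a start at T):
Friday 11:30 start B → 1
Friday 17:00 start A → 2
Friday 19:00 start C → 3
Friday 19:30 end B → 2
Friday 22:00 start D → 3
Friday 22:30 end C → 2
Friday 23:30 end A → 1
Friday 23:30 end D → 0
Saturday 09:00 start F → 1
Saturday 12:30 start E → 2
Saturday 16:00 end F → 1
Saturday 20:30 end E → 0
Saturday 21:30 start H → 1
Saturday 23:30 end H → 0
Sunday 09:00 start G → 1
Sunday 15:00 end G → 0
Sunday 15:30 start I → 1
Sunday 20:00 end I → 0
Peak is 3, at Friday 19:00 (A, B, C).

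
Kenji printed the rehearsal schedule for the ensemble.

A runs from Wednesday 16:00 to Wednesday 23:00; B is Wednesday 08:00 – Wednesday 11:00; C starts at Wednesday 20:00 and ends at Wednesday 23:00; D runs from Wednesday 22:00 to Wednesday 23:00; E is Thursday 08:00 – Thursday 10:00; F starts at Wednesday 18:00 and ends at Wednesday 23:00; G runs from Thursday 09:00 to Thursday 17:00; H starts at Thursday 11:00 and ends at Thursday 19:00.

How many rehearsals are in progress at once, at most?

4

Walk through starts and ends in time order (an end at T is processed before a start at T):
Wednesday 08:00 start B → 1
Wednesday 11:00 end B → 0
Wednesday 16:00 start A → 1
Wednesday 18:00 start F → 2
Wednesday 20:00 start C → 3
Wednesday 22:00 start D → 4
Wednesday 23:00 end A → 3
Wednesday 23:00 end C → 2
Wednesday 23:00 end D → 1
Wednesday 23:00 end F → 0
Thursday 08:00 start E → 1
Thursday 09:00 start G → 2
Thursday 10:00 end E → 1
Thursday 11:00 start H → 2
Thursday 17:00 end G → 1
Thursday 19:00 end H → 0
Peak is 4, at Wednesday 22:00 (A, C, D, F).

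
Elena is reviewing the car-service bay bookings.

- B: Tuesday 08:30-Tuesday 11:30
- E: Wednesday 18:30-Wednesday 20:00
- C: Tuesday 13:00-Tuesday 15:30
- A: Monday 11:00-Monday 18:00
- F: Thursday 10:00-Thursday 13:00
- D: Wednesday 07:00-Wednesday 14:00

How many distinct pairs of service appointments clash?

0

Sorted by start: A, B, C, D, E, F.
B starts after A ends, so A has no further overlaps.
C starts after B ends, so B has no further overlaps.
D starts after C ends, so C has no further overlaps.
E starts after D ends, so D has no further overlaps.
F starts after E ends.
No pair overlaps.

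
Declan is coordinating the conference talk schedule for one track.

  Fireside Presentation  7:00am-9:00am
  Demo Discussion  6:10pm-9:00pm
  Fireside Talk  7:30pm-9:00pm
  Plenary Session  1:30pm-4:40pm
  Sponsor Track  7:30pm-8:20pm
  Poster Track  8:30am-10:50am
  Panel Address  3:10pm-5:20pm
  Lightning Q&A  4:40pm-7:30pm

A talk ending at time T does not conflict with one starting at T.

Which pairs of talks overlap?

Demo Discussion & Fireside Talk, Demo Discussion & Lightning Q&A, Demo Discussion & Sponsor Track, Fireside Presentation & Poster Track, Fireside Talk & Sponsor Track, Lightning Q&A & Panel Address, Panel Address & Plenary Session

Sorted by start: Fireside Presentation, Poster Track, Plenary Session, Panel Address, Lightning Q&A, Demo Discussion, Sponsor Track, Fireside Talk.
Poster Track starts before Fireside Presentation ends → Fireside Presentation and Poster Track overlap.
Plenary Session starts after Fireside Presentation ends, so nothing later overlaps Fireside Presentation either.
Plenary Session starts after Poster Track ends, so nothing later overlaps Poster Track either.
Panel Address starts before Plenary Session ends → Plenary Session and Panel Address overlap.
Lightning Q&A starts exactly when Plenary Session ends (back-to-back, no overlap), so nothing later overlaps Plenary Session either.
Lightning Q&A starts before Panel Address ends → Panel Address and Lightning Q&A overlap.
Demo Discussion starts after Panel Address ends, so nothing later overlaps Panel Address either.
Demo Discussion starts before Lightning Q&A ends → Lightning Q&A and Demo Discussion overlap.
Sponsor Track starts exactly when Lightning Q&A ends (back-to-back, no overlap), so nothing later overlaps Lightning Q&A either.
Sponsor Track starts before Demo Discussion ends → Demo Discussion and Sponsor Track overlap.
Fireside Talk starts before Demo Discussion ends → Demo Discussion and Fireside Talk overlap.
Fireside Talk starts before Sponsor Track ends → Sponsor Track and Fireside Talk overlap.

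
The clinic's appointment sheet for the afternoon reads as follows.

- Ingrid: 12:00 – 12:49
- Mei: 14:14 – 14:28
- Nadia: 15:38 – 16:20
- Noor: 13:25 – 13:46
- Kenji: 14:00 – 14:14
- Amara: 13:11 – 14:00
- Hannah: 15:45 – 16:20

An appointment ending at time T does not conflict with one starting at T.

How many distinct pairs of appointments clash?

Sorted by start: Ingrid, Amara, Noor, Kenji, Mei, Nadia, Hannah.
Amara starts after Ingrid ends, so nothing later overlaps Ingrid either.
Noor starts before Amara ends → Amara and Noor overlap.
Kenji starts exactly when Amara ends (back-to-back, no overlap), so nothing later overlaps Amara either.
Kenji starts after Noor ends, so nothing later overlaps Noor either.
Mei starts exactly when Kenji ends (back-to-back, no overlap), so nothing later overlaps Kenji either.
Nadia starts after Mei ends, so nothing later overlaps Mei either.
Hannah starts before Nadia ends → Nadia and Hannah overlap.
Overlapping pairs: Amara & Noor, Hannah & Nadia — 2 in total.

2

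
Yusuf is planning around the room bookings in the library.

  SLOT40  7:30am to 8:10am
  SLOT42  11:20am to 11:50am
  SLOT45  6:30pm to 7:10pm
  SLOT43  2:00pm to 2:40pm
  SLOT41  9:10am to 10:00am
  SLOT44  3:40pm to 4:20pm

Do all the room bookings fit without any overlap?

Sorted by start: SLOT40, SLOT41, SLOT42, SLOT43, SLOT44, SLOT45.
SLOT41 starts after SLOT40 ends; SLOT40 is clear from here.
SLOT42 starts after SLOT41 ends; SLOT41 is clear from here.
SLOT43 starts after SLOT42 ends; SLOT42 is clear from here.
SLOT44 starts after SLOT43 ends; SLOT43 is clear from here.
SLOT45 starts after SLOT44 ends.
Every pair is clear; the schedule has no overlaps.

Yes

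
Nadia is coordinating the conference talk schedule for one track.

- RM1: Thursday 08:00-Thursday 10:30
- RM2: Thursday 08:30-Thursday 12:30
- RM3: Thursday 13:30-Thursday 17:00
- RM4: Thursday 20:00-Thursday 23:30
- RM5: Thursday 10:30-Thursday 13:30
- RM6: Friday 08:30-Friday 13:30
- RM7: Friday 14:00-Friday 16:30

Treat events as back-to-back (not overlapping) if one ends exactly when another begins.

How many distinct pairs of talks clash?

2

Sorted by start: RM1, RM2, RM5, RM3, RM4, RM6, RM7.
RM2 starts before RM1 ends → RM1 and RM2 overlap.
RM5 starts exactly when RM1 ends (back-to-back, no overlap) — done with RM1.
RM5 starts before RM2 ends → RM2 and RM5 overlap.
RM3 starts after RM2 ends — done with RM2.
RM3 starts exactly when RM5 ends (back-to-back, no overlap) — done with RM5.
RM4 starts after RM3 ends — done with RM3.
RM6 starts after RM4 ends — done with RM4.
RM7 starts after RM6 ends.
Overlapping pairs: RM1 & RM2, RM2 & RM5 — 2 in total.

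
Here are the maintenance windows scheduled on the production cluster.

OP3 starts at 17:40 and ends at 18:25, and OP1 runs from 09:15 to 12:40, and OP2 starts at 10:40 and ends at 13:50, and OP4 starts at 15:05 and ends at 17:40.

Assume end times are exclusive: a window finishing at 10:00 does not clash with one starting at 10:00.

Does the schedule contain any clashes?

Two intervals overlap when each starts before the other ends.
Sorted by start: OP1, OP2, OP4, OP3.
OP2 starts before OP1 ends → OP1 and OP2 overlap.
That's a conflict, so the schedule is not conflict-free.

Yes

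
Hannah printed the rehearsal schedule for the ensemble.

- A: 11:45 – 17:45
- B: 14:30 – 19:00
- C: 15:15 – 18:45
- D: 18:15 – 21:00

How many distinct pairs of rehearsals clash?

Two intervals overlap when each starts before the other ends.
Sorted by start: A, B, C, D.
B starts before A ends → A and B overlap.
C starts before A ends → A and C overlap.
D starts after A ends.
C starts before B ends → B and C overlap.
D starts before B ends → B and D overlap.
D starts before C ends → C and D overlap.
Overlapping pairs: A & B, A & C, B & C, B & D, C & D — 5 in total.

5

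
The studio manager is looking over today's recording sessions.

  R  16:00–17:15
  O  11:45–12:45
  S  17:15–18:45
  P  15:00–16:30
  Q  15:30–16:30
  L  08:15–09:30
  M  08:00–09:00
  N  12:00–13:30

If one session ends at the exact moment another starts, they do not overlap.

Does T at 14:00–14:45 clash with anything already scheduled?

M: ends 09:00 at or before T starts 14:00 → clear.
L: ends 09:30 at or before T starts 14:00 → clear.
O: ends 12:45 at or before T starts 14:00 → clear.
N: ends 13:30 at or before T starts 14:00 → clear.
P: starts 15:00 at or after T ends 14:45 → clear.
Q: starts 15:30 at or after T ends 14:45 → clear.
R: starts 16:00 at or after T ends 14:45 → clear.
S: starts 17:15 at or after T ends 14:45 → clear.

No — it doesn't clash with anything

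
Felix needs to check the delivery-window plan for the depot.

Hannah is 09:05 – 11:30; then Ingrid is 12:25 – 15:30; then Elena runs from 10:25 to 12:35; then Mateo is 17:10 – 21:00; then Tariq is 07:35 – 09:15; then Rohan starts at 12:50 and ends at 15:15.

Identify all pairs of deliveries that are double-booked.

Elena & Hannah, Elena & Ingrid, Hannah & Tariq, Ingrid & Rohan

Check each pair: they overlap iff neither finishes before the other starts.
Sorted by start: Tariq, Hannah, Elena, Ingrid, Rohan, Mateo.
Hannah starts before Tariq ends → Tariq and Hannah overlap.
Elena starts after Tariq ends — done with Tariq.
Elena starts before Hannah ends → Hannah and Elena overlap.
Ingrid starts after Hannah ends — done with Hannah.
Ingrid starts before Elena ends → Elena and Ingrid overlap.
Rohan starts after Elena ends — done with Elena.
Rohan starts before Ingrid ends → Ingrid and Rohan overlap.
Mateo starts after Ingrid ends.
Mateo starts after Rohan ends.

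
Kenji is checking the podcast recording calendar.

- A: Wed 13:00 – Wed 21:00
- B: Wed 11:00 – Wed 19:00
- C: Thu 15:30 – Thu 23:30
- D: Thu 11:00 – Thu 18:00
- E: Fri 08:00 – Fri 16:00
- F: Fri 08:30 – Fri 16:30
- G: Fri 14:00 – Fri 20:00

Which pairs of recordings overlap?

Sorted by start: B, A, D, C, E, F, G.
A starts before B ends → B and A overlap.
D starts after B ends, so nothing later overlaps B either.
D starts after A ends, so nothing later overlaps A either.
C starts before D ends → D and C overlap.
E starts after D ends, so nothing later overlaps D either.
E starts after C ends, so nothing later overlaps C either.
F starts before E ends → E and F overlap.
G starts before E ends → E and G overlap.
G starts before F ends → F and G overlap.

A & B, C & D, E & F, E & G, F & G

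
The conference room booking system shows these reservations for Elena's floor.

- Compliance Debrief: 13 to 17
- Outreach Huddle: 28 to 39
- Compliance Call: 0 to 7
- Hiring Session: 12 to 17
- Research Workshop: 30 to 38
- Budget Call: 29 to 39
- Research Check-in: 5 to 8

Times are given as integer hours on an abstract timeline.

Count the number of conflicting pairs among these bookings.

Sorted by start: Compliance Call, Research Check-in, Hiring Session, Compliance Debrief, Outreach Huddle, Budget Call, Research Workshop.
Research Check-in starts before Compliance Call ends → Compliance Call and Research Check-in overlap.
Hiring Session starts after Compliance Call ends, so Compliance Call has no further overlaps.
Hiring Session starts after Research Check-in ends, so Research Check-in has no further overlaps.
Compliance Debrief starts before Hiring Session ends → Hiring Session and Compliance Debrief overlap.
Outreach Huddle starts after Hiring Session ends, so Hiring Session has no further overlaps.
Outreach Huddle starts after Compliance Debrief ends, so Compliance Debrief has no further overlaps.
Budget Call starts before Outreach Huddle ends → Outreach Huddle and Budget Call overlap.
Research Workshop starts before Outreach Huddle ends → Outreach Huddle and Research Workshop overlap.
Research Workshop starts before Budget Call ends → Budget Call and Research Workshop overlap.
Overlapping pairs: Budget Call & Outreach Huddle, Budget Call & Research Workshop, Compliance Call & Research Check-in, Compliance Debrief & Hiring Session, Outreach Huddle & Research Workshop — 5 in total.

5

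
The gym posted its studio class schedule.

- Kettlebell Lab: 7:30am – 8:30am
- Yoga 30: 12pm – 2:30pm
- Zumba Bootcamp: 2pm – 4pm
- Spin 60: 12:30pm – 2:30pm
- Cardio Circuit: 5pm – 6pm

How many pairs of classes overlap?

Check each pair: they overlap iff neither finishes before the other starts.
Sorted by start: Kettlebell Lab, Yoga 30, Spin 60, Zumba Bootcamp, Cardio Circuit.
Yoga 30 starts after Kettlebell Lab ends, so Kettlebell Lab has no further overlaps.
Spin 60 starts before Yoga 30 ends → Yoga 30 and Spin 60 overlap.
Zumba Bootcamp starts before Yoga 30 ends → Yoga 30 and Zumba Bootcamp overlap.
Cardio Circuit starts after Yoga 30 ends.
Zumba Bootcamp starts before Spin 60 ends → Spin 60 and Zumba Bootcamp overlap.
Cardio Circuit starts after Spin 60 ends.
Cardio Circuit starts after Zumba Bootcamp ends.
Overlapping pairs: Spin 60 & Yoga 30, Spin 60 & Zumba Bootcamp, Yoga 30 & Zumba Bootcamp — 3 in total.

3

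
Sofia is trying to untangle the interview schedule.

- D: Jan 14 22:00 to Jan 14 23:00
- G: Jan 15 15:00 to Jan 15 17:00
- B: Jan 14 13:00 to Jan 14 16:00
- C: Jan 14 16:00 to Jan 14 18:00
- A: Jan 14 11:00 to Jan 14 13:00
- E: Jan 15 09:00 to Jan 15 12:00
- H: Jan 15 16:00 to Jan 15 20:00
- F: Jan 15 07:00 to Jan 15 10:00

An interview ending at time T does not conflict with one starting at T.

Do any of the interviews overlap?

Sorted by start: A, B, C, D, F, E, G, H.
B starts exactly when A ends (back-to-back, no overlap), so A has no further overlaps.
C starts exactly when B ends (back-to-back, no overlap), so B has no further overlaps.
D starts after C ends, so C has no further overlaps.
F starts after D ends, so D has no further overlaps.
E starts before F ends → F and E overlap.
That's a conflict, so the schedule is not conflict-free.

Yes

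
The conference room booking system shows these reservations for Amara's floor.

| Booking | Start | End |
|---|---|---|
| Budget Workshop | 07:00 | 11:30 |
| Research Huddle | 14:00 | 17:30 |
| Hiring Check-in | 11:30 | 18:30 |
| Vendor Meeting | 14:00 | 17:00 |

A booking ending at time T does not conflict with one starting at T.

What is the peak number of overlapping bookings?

Walk through starts and ends in time order (an end at T is processed before a start at T):
07:00 start Budget Workshop → 1
11:30 end Budget Workshop → 0
11:30 start Hiring Check-in → 1
14:00 start Research Huddle → 2
14:00 start Vendor Meeting → 3
17:00 end Vendor Meeting → 2
17:30 end Research Huddle → 1
18:30 end Hiring Check-in → 0
Peak is 3, at 14:00 (Hiring Check-in, Research Huddle, Vendor Meeting).

3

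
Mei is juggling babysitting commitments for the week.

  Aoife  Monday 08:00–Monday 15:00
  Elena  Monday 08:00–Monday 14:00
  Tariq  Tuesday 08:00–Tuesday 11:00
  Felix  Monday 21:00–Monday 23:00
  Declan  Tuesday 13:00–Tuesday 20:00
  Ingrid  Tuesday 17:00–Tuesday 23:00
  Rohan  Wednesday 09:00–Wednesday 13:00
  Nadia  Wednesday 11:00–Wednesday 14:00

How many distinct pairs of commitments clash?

Two intervals overlap when each starts before the other ends.
Sorted by start: Aoife, Elena, Felix, Tariq, Declan, Ingrid, Rohan, Nadia.
Elena starts before Aoife ends → Aoife and Elena overlap.
Felix starts after Aoife ends, so nothing later overlaps Aoife either.
Felix starts after Elena ends, so nothing later overlaps Elena either.
Tariq starts after Felix ends, so nothing later overlaps Felix either.
Declan starts after Tariq ends, so nothing later overlaps Tariq either.
Ingrid starts before Declan ends → Declan and Ingrid overlap.
Rohan starts after Declan ends, so nothing later overlaps Declan either.
Rohan starts after Ingrid ends, so nothing later overlaps Ingrid either.
Nadia starts before Rohan ends → Rohan and Nadia overlap.
Overlapping pairs: Aoife & Elena, Declan & Ingrid, Nadia & Rohan — 3 in total.

3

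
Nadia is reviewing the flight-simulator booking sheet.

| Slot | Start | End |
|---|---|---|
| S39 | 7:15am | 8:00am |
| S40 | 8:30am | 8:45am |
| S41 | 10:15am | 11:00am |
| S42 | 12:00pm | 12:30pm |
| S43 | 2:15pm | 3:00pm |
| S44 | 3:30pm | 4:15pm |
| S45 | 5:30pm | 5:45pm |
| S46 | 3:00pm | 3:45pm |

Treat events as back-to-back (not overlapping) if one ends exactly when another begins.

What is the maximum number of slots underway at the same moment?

2

Walk through starts and ends in time order (an end at T is processed before a start at T):
7:15am start S39 → 1
8:00am end S39 → 0
8:30am start S40 → 1
8:45am end S40 → 0
10:15am start S41 → 1
11:00am end S41 → 0
12:00pm start S42 → 1
12:30pm end S42 → 0
2:15pm start S43 → 1
3:00pm end S43 → 0
3:00pm start S46 → 1
3:30pm start S44 → 2
3:45pm end S46 → 1
4:15pm end S44 → 0
5:30pm start S45 → 1
5:45pm end S45 → 0
Peak is 2, at 3:30pm (S44, S46).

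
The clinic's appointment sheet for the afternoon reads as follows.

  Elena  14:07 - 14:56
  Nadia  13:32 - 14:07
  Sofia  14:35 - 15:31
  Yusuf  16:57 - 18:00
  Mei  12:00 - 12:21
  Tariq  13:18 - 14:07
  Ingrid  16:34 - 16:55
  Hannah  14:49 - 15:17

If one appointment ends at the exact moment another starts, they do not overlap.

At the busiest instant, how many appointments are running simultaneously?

3

Sort all start/end points and keep a running count:
12:00 start Mei → 1
12:21 end Mei → 0
13:18 start Tariq → 1
13:32 start Nadia → 2
14:07 end Nadia → 1
14:07 end Tariq → 0
14:07 start Elena → 1
14:35 start Sofia → 2
14:49 start Hannah → 3
14:56 end Elena → 2
15:17 end Hannah → 1
15:31 end Sofia → 0
16:34 start Ingrid → 1
16:55 end Ingrid → 0
16:57 start Yusuf → 1
18:00 end Yusuf → 0
Peak is 3, at 14:49 (Elena, Hannah, Sofia).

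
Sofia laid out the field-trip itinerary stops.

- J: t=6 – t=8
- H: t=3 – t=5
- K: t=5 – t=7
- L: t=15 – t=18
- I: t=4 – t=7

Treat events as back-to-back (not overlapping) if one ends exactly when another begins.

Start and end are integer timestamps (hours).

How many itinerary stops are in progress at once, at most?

3

Walk through starts and ends in time order (an end at T is processed before a start at T):
t=3 start H → 1
t=4 start I → 2
t=5 end H → 1
t=5 start K → 2
t=6 start J → 3
t=7 end I → 2
t=7 end K → 1
t=8 end J → 0
t=15 start L → 1
t=18 end L → 0
Peak is 3, at t=6 (I, J, K).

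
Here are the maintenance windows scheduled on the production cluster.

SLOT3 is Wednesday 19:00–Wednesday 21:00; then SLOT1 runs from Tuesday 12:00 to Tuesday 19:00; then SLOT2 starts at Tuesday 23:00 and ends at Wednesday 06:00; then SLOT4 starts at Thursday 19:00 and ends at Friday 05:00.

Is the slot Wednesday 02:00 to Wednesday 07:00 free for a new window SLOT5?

No — it overlaps SLOT2

SLOT1: ends Tuesday 19:00 at or before SLOT5 starts Wednesday 02:00 → clear.
SLOT2: starts Tuesday 23:00 before SLOT5 ends Wednesday 07:00, and ends Wednesday 06:00 after SLOT5 starts Wednesday 02:00 → overlap.
SLOT3: starts Wednesday 19:00 at or after SLOT5 ends Wednesday 07:00 → clear.
SLOT4: starts Thursday 19:00 at or after SLOT5 ends Wednesday 07:00 → clear.
SLOT5 overlaps SLOT2.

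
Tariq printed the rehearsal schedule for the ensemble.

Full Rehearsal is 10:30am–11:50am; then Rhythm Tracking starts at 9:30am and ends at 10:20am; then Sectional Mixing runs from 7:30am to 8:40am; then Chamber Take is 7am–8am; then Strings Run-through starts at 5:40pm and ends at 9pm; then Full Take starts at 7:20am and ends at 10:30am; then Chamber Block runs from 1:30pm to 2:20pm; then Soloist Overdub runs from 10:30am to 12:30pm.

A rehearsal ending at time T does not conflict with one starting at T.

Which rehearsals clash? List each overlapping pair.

Check each pair: they overlap iff neither finishes before the other starts.
Sorted by start: Chamber Take, Full Take, Sectional Mixing, Rhythm Tracking, Full Rehearsal, Soloist Overdub, Chamber Block, Strings Run-through.
Full Take starts before Chamber Take ends → Chamber Take and Full Take overlap.
Sectional Mixing starts before Chamber Take ends → Chamber Take and Sectional Mixing overlap.
Rhythm Tracking starts after Chamber Take ends, so nothing later overlaps Chamber Take either.
Sectional Mixing starts before Full Take ends → Full Take and Sectional Mixing overlap.
Rhythm Tracking starts before Full Take ends → Full Take and Rhythm Tracking overlap.
Full Rehearsal starts exactly when Full Take ends (back-to-back, no overlap), so nothing later overlaps Full Take either.
Rhythm Tracking starts after Sectional Mixing ends, so nothing later overlaps Sectional Mixing either.
Full Rehearsal starts after Rhythm Tracking ends, so nothing later overlaps Rhythm Tracking either.
Soloist Overdub starts before Full Rehearsal ends → Full Rehearsal and Soloist Overdub overlap.
Chamber Block starts after Full Rehearsal ends, so nothing later overlaps Full Rehearsal either.
Chamber Block starts after Soloist Overdub ends, so nothing later overlaps Soloist Overdub either.
Strings Run-through starts after Chamber Block ends.

Chamber Take & Full Take, Chamber Take & Sectional Mixing, Full Rehearsal & Soloist Overdub, Full Take & Rhythm Tracking, Full Take & Sectional Mixing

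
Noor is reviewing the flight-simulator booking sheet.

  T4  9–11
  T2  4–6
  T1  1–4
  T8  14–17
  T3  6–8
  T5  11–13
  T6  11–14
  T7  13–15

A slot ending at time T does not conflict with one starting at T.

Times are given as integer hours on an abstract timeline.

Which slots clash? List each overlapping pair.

Sorted by start: T1, T2, T3, T4, T5, T6, T7, T8.
T2 starts exactly when T1 ends (back-to-back, no overlap) — done with T1.
T3 starts exactly when T2 ends (back-to-back, no overlap) — done with T2.
T4 starts after T3 ends — done with T3.
T5 starts exactly when T4 ends (back-to-back, no overlap) — done with T4.
T6 starts before T5 ends → T5 and T6 overlap.
T7 starts exactly when T5 ends (back-to-back, no overlap) — done with T5.
T7 starts before T6 ends → T6 and T7 overlap.
T8 starts exactly when T6 ends (back-to-back, no overlap).
T8 starts before T7 ends → T7 and T8 overlap.

T5 & T6, T6 & T7, T7 & T8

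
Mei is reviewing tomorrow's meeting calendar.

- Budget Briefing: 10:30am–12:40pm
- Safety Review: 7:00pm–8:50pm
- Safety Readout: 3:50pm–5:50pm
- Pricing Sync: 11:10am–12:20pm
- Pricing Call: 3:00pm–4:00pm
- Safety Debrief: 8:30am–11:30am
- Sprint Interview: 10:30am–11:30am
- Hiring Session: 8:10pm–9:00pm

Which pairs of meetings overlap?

Budget Briefing & Pricing Sync, Budget Briefing & Safety Debrief, Budget Briefing & Sprint Interview, Hiring Session & Safety Review, Pricing Call & Safety Readout, Pricing Sync & Safety Debrief, Pricing Sync & Sprint Interview, Safety Debrief & Sprint Interview

Check each pair: they overlap iff neither finishes before the other starts.
Sorted by start: Safety Debrief, Sprint Interview, Budget Briefing, Pricing Sync, Pricing Call, Safety Readout, Safety Review, Hiring Session.
Sprint Interview starts before Safety Debrief ends → Safety Debrief and Sprint Interview overlap.
Budget Briefing starts before Safety Debrief ends → Safety Debrief and Budget Briefing overlap.
Pricing Sync starts before Safety Debrief ends → Safety Debrief and Pricing Sync overlap.
Pricing Call starts after Safety Debrief ends, so Safety Debrief has no further overlaps.
Budget Briefing starts before Sprint Interview ends → Sprint Interview and Budget Briefing overlap.
Pricing Sync starts before Sprint Interview ends → Sprint Interview and Pricing Sync overlap.
Pricing Call starts after Sprint Interview ends, so Sprint Interview has no further overlaps.
Pricing Sync starts before Budget Briefing ends → Budget Briefing and Pricing Sync overlap.
Pricing Call starts after Budget Briefing ends, so Budget Briefing has no further overlaps.
Pricing Call starts after Pricing Sync ends, so Pricing Sync has no further overlaps.
Safety Readout starts before Pricing Call ends → Pricing Call and Safety Readout overlap.
Safety Review starts after Pricing Call ends, so Pricing Call has no further overlaps.
Safety Review starts after Safety Readout ends, so Safety Readout has no further overlaps.
Hiring Session starts before Safety Review ends → Safety Review and Hiring Session overlap.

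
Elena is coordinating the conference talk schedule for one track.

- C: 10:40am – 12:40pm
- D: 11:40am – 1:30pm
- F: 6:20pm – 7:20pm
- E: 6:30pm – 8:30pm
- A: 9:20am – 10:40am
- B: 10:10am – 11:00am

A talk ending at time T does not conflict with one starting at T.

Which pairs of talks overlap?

Check each pair: they overlap iff neither finishes before the other starts.
Sorted by start: A, B, C, D, F, E.
B starts before A ends → A and B overlap.
C starts exactly when A ends (back-to-back, no overlap) — done with A.
C starts before B ends → B and C overlap.
D starts after B ends — done with B.
D starts before C ends → C and D overlap.
F starts after C ends — done with C.
F starts after D ends — done with D.
E starts before F ends → F and E overlap.

A & B, B & C, C & D, E & F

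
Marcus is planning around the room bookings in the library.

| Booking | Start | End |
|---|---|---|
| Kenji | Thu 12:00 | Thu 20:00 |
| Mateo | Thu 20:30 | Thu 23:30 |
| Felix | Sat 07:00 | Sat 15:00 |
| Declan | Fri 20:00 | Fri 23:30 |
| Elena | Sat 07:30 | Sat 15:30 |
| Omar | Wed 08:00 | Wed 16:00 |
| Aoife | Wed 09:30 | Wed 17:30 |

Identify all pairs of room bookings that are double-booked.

Check each pair: they overlap iff neither finishes before the other starts.
Sorted by start: Omar, Aoife, Kenji, Mateo, Declan, Felix, Elena.
Aoife starts before Omar ends → Omar and Aoife overlap.
Kenji starts after Omar ends; Omar is clear from here.
Kenji starts after Aoife ends; Aoife is clear from here.
Mateo starts after Kenji ends; Kenji is clear from here.
Declan starts after Mateo ends; Mateo is clear from here.
Felix starts after Declan ends; Declan is clear from here.
Elena starts before Felix ends → Felix and Elena overlap.

Aoife & Omar, Elena & Felix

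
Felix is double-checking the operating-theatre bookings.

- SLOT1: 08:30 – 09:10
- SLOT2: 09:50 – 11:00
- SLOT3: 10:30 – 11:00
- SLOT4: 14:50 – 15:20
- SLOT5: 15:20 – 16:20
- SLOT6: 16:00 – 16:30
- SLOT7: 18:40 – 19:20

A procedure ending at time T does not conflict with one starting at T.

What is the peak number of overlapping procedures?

2

Walk through starts and ends in time order (an end at T is processed before a start at T):
08:30 start SLOT1 → 1
09:10 end SLOT1 → 0
09:50 start SLOT2 → 1
10:30 start SLOT3 → 2
11:00 end SLOT2 → 1
11:00 end SLOT3 → 0
14:50 start SLOT4 → 1
15:20 end SLOT4 → 0
15:20 start SLOT5 → 1
16:00 start SLOT6 → 2
16:20 end SLOT5 → 1
16:30 end SLOT6 → 0
18:40 start SLOT7 → 1
19:20 end SLOT7 → 0
Peak is 2, at 10:30 (SLOT2, SLOT3).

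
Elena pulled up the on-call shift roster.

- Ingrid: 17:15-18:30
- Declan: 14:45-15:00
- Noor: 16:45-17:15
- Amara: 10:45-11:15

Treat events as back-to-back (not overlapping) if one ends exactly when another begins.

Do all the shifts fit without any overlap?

Sorted by start: Amara, Declan, Noor, Ingrid.
Declan starts after Amara ends — done with Amara.
Noor starts after Declan ends — done with Declan.
Ingrid starts exactly when Noor ends (back-to-back, no overlap).
Every pair is clear; the schedule has no overlaps.

Yes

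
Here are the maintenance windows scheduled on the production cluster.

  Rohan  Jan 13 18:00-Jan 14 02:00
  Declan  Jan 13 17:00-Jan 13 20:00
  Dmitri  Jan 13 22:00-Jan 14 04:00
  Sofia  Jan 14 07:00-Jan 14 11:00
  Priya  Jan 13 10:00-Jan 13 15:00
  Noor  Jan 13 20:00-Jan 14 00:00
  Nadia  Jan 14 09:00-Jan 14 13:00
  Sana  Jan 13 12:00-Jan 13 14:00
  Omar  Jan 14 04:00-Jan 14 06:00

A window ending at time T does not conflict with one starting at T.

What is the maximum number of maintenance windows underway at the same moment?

Sweep the timeline, counting +1 at each start and −1 at each end (ends before starts at a tie):
Jan 13 10:00 start Priya → 1
Jan 13 12:00 start Sana → 2
Jan 13 14:00 end Sana → 1
Jan 13 15:00 end Priya → 0
Jan 13 17:00 start Declan → 1
Jan 13 18:00 start Rohan → 2
Jan 13 20:00 end Declan → 1
Jan 13 20:00 start Noor → 2
Jan 13 22:00 start Dmitri → 3
Jan 14 00:00 end Noor → 2
Jan 14 02:00 end Rohan → 1
Jan 14 04:00 end Dmitri → 0
Jan 14 04:00 start Omar → 1
Jan 14 06:00 end Omar → 0
Jan 14 07:00 start Sofia → 1
Jan 14 09:00 start Nadia → 2
Jan 14 11:00 end Sofia → 1
Jan 14 13:00 end Nadia → 0
Peak is 3, at Jan 13 22:00 (Dmitri, Noor, Rohan).

3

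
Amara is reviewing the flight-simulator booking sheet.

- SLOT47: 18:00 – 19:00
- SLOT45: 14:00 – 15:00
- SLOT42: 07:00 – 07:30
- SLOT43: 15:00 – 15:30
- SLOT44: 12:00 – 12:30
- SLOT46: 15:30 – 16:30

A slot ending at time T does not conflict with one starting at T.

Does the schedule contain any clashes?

No

Sorted by start: SLOT42, SLOT44, SLOT45, SLOT43, SLOT46, SLOT47.
SLOT44 starts after SLOT42 ends, so SLOT42 has no further overlaps.
SLOT45 starts after SLOT44 ends, so SLOT44 has no further overlaps.
SLOT43 starts exactly when SLOT45 ends (back-to-back, no overlap), so SLOT45 has no further overlaps.
SLOT46 starts exactly when SLOT43 ends (back-to-back, no overlap), so SLOT43 has no further overlaps.
SLOT47 starts after SLOT46 ends.
Every pair is clear; the schedule has no overlaps.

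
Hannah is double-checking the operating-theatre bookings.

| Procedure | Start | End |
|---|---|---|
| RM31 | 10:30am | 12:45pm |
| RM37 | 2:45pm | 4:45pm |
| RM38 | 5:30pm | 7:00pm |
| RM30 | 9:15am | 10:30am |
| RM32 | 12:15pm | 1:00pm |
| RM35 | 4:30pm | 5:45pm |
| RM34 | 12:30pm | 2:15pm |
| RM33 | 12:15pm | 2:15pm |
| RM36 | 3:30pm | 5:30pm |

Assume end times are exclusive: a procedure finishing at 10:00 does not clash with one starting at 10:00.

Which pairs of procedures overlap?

Sorted by start: RM30, RM31, RM32, RM33, RM34, RM37, RM36, RM35, RM38.
RM31 starts exactly when RM30 ends (back-to-back, no overlap); RM30 is clear from here.
RM32 starts before RM31 ends → RM31 and RM32 overlap.
RM33 starts before RM31 ends → RM31 and RM33 overlap.
RM34 starts before RM31 ends → RM31 and RM34 overlap.
RM37 starts after RM31 ends; RM31 is clear from here.
RM33 starts before RM32 ends → RM32 and RM33 overlap.
RM34 starts before RM32 ends → RM32 and RM34 overlap.
RM37 starts after RM32 ends; RM32 is clear from here.
RM34 starts before RM33 ends → RM33 and RM34 overlap.
RM37 starts after RM33 ends; RM33 is clear from here.
RM37 starts after RM34 ends; RM34 is clear from here.
RM36 starts before RM37 ends → RM37 and RM36 overlap.
RM35 starts before RM37 ends → RM37 and RM35 overlap.
RM38 starts after RM37 ends.
RM35 starts before RM36 ends → RM36 and RM35 overlap.
RM38 starts exactly when RM36 ends (back-to-back, no overlap).
RM38 starts before RM35 ends → RM35 and RM38 overlap.

RM31 & RM32, RM31 & RM33, RM31 & RM34, RM32 & RM33, RM32 & RM34, RM33 & RM34, RM35 & RM36, RM35 & RM37, RM35 & RM38, RM36 & RM37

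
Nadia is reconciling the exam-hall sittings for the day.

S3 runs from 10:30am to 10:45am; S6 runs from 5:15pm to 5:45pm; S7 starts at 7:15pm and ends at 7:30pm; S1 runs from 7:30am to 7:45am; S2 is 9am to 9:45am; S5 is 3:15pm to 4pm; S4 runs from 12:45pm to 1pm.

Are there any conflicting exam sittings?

No

Check each pair: they overlap iff neither finishes before the other starts.
Sorted by start: S1, S2, S3, S4, S5, S6, S7.
S2 starts after S1 ends, so S1 has no further overlaps.
S3 starts after S2 ends, so S2 has no further overlaps.
S4 starts after S3 ends, so S3 has no further overlaps.
S5 starts after S4 ends, so S4 has no further overlaps.
S6 starts after S5 ends, so S5 has no further overlaps.
S7 starts after S6 ends.
Every pair is clear; the schedule has no overlaps.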